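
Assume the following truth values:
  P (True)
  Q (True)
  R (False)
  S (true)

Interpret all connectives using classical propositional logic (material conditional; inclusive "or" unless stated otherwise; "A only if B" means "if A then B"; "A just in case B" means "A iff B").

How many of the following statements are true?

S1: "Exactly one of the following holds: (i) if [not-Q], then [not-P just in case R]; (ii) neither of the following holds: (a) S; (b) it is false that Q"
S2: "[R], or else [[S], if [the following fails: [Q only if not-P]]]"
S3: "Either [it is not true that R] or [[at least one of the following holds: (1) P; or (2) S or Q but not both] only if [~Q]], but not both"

3

S1: This is (¬Q → (¬P ↔ R)) ⊕ (S ↓ ¬Q).

¬Q = ¬T = F
¬P = ¬T = F
¬P ↔ R = F ↔ F = T
¬Q → (¬P ↔ R) = F → T = T
¬Q = ¬T = F
S ↓ ¬Q = T ↓ F = F
(¬Q → (¬P ↔ R)) ⊕ (S ↓ ¬Q) = T ⊕ F = T
Thus S1 is true.

S2: Parsed as R ∨ (¬(Q → ¬P) → S)

¬P = ¬T = F
Q → ¬P = T → F = F
¬(Q → ¬P) = ¬F = T
¬(Q → ¬P) → S = T → T = T
R ∨ (¬(Q → ¬P) → S) = F ∨ T = T
So S2 is true.

S3: Formalization: ¬R ⊕ ((P ∨ (S ⊕ Q)) → ¬Q)

¬R = ¬F = T
S ⊕ Q = T ⊕ T = F
P ∨ (S ⊕ Q) = T ∨ F = T
¬Q = ¬T = F
(P ∨ (S ⊕ Q)) → ¬Q = T → F = F
¬R ⊕ ((P ∨ (S ⊕ Q)) → ¬Q) = T ⊕ F = T
Hence S3 is true.

3 of the 3 statements are true (S1, S2, S3).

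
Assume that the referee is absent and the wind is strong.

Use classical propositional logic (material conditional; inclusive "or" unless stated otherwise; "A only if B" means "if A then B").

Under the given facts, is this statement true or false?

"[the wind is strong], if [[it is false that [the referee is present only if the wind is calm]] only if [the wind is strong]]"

Let P = "the referee is present" (F), Q = "the wind is strong" (T).
Parsed as (~(P -> ~Q) -> Q) -> Q

~Q = ~T = F
P -> ~Q = F -> F = T
~(P -> ~Q) = ~T = F
~(P -> ~Q) -> Q = F -> T = T
(~(P -> ~Q) -> Q) -> Q = T -> T = T

True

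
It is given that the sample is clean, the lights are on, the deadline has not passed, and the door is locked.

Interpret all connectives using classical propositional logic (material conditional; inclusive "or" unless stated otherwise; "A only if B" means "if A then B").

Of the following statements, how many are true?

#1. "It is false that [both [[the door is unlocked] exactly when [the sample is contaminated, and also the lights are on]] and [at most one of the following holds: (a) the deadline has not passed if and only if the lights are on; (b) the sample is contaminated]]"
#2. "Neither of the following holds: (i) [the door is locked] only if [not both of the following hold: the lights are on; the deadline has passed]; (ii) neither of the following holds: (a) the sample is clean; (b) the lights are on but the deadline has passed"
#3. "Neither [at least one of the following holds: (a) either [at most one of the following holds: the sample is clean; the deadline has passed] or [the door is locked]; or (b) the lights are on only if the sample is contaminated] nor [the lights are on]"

0

Let L = "the door is locked" (T), D = "the sample is contaminated" (F), N = "the lights are on" (T), H = "the deadline has passed" (F).

#1: Parsed as ~((~L <-> (D & N)) & ((~H <-> N) nand D))

~L = ~T = F
D & N = F & T = F
~L <-> (D & N) = F <-> F = T
~H = ~F = T
~H <-> N = T <-> T = T
(~H <-> N) nand D = T nand F = T
(~L <-> (D & N)) & ((~H <-> N) nand D) = T & T = T
~((~L <-> (D & N)) & ((~H <-> N) nand D)) = ~T = F
Hence #1 is false.

#2: In symbols: (L -> (N nand H)) nor (~D nor (N & H))

N nand H = T nand F = T
L -> (N nand H) = T -> T = T
~D = ~F = T
N & H = T & F = F
~D nor (N & H) = T nor F = F
(L -> (N nand H)) nor (~D nor (N & H)) = T nor F = F
Hence #2 is false.

#3: Formalization: (((~D nand H) | L) | (N -> D)) nor N

~D = ~F = T
~D nand H = T nand F = T
(~D nand H) | L = T | T = T
N -> D = T -> F = F
((~D nand H) | L) | (N -> D) = T | F = T
(((~D nand H) | L) | (N -> D)) nor N = T nor T = F
So #3 is false.

0 of the 3 statements are true (none).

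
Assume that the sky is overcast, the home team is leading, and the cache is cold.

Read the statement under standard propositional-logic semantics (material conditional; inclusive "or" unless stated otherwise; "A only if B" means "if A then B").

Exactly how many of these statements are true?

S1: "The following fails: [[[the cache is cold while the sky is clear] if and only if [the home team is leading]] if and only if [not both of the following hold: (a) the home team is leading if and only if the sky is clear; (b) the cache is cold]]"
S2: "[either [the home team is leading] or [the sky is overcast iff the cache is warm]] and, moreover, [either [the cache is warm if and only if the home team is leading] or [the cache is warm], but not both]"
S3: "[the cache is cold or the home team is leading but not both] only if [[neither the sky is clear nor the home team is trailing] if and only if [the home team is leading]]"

Let Q = "the cache is warm" (F), L = "the sky is overcast" (T), U = "the home team is leading" (T).

S1: In symbols: ~(((~Q & ~L) <-> U) <-> ((U <-> ~L) nand ~Q))

~Q = ~F = T
~L = ~T = F
~Q & ~L = T & F = F
(~Q & ~L) <-> U = F <-> T = F
~L = ~T = F
U <-> ~L = T <-> F = F
~Q = ~F = T
(U <-> ~L) nand ~Q = F nand T = T
((~Q & ~L) <-> U) <-> ((U <-> ~L) nand ~Q) = F <-> T = F
~(((~Q & ~L) <-> U) <-> ((U <-> ~L) nand ~Q)) = ~F = T
So S1 is true.

S2: In symbols: (U | (L <-> Q)) & ((Q <-> U) xor Q)

L <-> Q = T <-> F = F
U | (L <-> Q) = T | F = T
Q <-> U = F <-> T = F
(Q <-> U) xor Q = F xor F = F
(U | (L <-> Q)) & ((Q <-> U) xor Q) = T & F = F
Thus S2 is false.

S3: In symbols: (~Q xor U) -> ((~L nor ~U) <-> U)

~Q = ~F = T
~Q xor U = T xor T = F
~L = ~T = F
~U = ~T = F
~L nor ~U = F nor F = T
(~L nor ~U) <-> U = T <-> T = T
(~Q xor U) -> ((~L nor ~U) <-> U) = F -> T = T
Thus S3 is true.

True statements: 2 (S1, S3).

2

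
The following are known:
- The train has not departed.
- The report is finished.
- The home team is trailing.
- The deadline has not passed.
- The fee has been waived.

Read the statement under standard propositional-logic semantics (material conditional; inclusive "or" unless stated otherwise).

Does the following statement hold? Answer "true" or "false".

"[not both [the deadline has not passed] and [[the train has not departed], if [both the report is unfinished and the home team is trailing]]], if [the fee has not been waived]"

True

Let S = "the fee has been waived" (True), V = "the deadline has passed" (False), G = "the report is finished" (True), W = "the home team is leading" (False), R = "the train has departed" (False).
Formalization: not S -> (not V nand ((not G and not W) -> not R))

not S = not True = False
not V = not False = True
not G = not True = False
not W = not False = True
not G and not W = False and True = False
not R = not False = True
(not G and not W) -> not R = False -> True = True
not V nand ((not G and not W) -> not R) = True nand True = False
not S -> (not V nand ((not G and not W) -> not R)) = False -> False = True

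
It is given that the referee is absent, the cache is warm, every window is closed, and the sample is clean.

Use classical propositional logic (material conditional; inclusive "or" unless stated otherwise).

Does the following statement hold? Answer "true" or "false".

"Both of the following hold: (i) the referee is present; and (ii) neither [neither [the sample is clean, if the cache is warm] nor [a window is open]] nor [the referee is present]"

The statement is false.

Let P = "the referee is present" (F), Q = "the cache is warm" (T), S = "the sample is contaminated" (F), R = "a window is open" (F).
This is P & (((Q -> ~S) nor R) nor P).

~S = ~F = T
Q -> ~S = T -> T = T
(Q -> ~S) nor R = T nor F = F
((Q -> ~S) nor R) nor P = F nor F = T
P & (((Q -> ~S) nor R) nor P) = F & T = F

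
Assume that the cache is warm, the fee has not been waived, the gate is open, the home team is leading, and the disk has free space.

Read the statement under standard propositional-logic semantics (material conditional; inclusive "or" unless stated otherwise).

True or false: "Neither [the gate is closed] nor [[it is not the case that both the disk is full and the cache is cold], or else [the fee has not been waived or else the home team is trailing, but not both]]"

False.

Let L = "the gate is open" (T), M = "the disk is full" (F), U = "the cache is warm" (T), G = "the fee has been waived" (F), K = "the home team is leading" (T).
Formalization: ¬L ↓ ((M ↑ ¬U) ∨ (¬G ⊕ ¬K))

¬L = ¬T = F
¬U = ¬T = F
M ↑ ¬U = F ↑ F = T
¬G = ¬F = T
¬K = ¬T = F
¬G ⊕ ¬K = T ⊕ F = T
(M ↑ ¬U) ∨ (¬G ⊕ ¬K) = T ∨ T = T
¬L ↓ ((M ↑ ¬U) ∨ (¬G ⊕ ¬K)) = F ↓ T = F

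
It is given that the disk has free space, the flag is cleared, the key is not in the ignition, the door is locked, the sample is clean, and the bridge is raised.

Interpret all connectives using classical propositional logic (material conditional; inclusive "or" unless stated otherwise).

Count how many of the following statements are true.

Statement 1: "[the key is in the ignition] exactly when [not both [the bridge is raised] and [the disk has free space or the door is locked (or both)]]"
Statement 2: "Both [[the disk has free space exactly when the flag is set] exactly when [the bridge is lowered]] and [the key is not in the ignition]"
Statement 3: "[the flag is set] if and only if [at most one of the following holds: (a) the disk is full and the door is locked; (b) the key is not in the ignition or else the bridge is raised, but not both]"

2

Let R = "the key is in the ignition" (False), V = "the bridge is raised" (True), P = "the disk is full" (False), S = "the door is locked" (True), Q = "the flag is set" (False).

Statement 1: In symbols: R iff (V nand (not P or S))

not P = not False = True
not P or S = True or True = True
V nand (not P or S) = True nand True = False
R iff (V nand (not P or S)) = False iff False = True
So Statement 1 is true.

Statement 2: Formalization: ((not P iff Q) iff not V) and not R

not P = not False = True
not P iff Q = True iff False = False
not V = not True = False
(not P iff Q) iff not V = False iff False = True
not R = not False = True
((not P iff Q) iff not V) and not R = True and True = True
Thus Statement 2 is true.

Statement 3: Parsed as Q iff ((P and S) nand (not R xor V))

P and S = False and True = False
not R = not False = True
not R xor V = True xor True = False
(P and S) nand (not R xor V) = False nand False = True
Q iff ((P and S) nand (not R xor V)) = False iff True = False
Thus Statement 3 is false.

2 of the 3 statements are true (Statement 1, Statement 2).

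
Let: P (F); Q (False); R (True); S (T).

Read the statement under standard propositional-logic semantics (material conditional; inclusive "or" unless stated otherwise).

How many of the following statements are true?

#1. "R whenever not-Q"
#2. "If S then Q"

#1: Formalization: ~Q -> R

~Q = ~F = T
~Q -> R = T -> T = T
Hence #1 is true.

#2: This is S -> Q.

S -> Q = T -> F = F
Hence #2 is false.

Count: 1.

1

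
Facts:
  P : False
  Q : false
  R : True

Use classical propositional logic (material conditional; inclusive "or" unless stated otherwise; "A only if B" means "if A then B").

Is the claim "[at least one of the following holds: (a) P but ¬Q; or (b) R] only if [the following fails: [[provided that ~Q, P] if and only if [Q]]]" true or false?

This is ((P and not Q) or R) -> not ((not Q -> P) iff Q).

not Q = not False = True
P and not Q = False and True = False
(P and not Q) or R = False or True = True
not Q = not False = True
not Q -> P = True -> False = False
(not Q -> P) iff Q = False iff False = True
not ((not Q -> P) iff Q) = not True = False
((P and not Q) or R) -> not ((not Q -> P) iff Q) = True -> False = False

False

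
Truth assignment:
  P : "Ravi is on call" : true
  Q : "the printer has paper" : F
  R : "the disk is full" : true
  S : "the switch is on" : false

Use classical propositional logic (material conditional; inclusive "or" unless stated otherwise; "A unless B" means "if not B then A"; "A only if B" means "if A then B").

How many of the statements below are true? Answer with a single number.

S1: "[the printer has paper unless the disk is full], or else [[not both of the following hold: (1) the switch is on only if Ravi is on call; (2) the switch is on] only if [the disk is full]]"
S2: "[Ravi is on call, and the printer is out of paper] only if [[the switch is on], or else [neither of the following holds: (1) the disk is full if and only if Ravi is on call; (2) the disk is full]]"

S1: Parsed as (Q or R) or (((S -> P) nand S) -> R)

Q or R = False or True = True
S -> P = False -> True = True
(S -> P) nand S = True nand False = True
((S -> P) nand S) -> R = True -> True = True
(Q or R) or (((S -> P) nand S) -> R) = True or True = True
So S1 is true.

S2: This is (P and not Q) -> (S or ((R iff P) nor R)).

not Q = not False = True
P and not Q = True and True = True
R iff P = True iff True = True
(R iff P) nor R = True nor True = False
S or ((R iff P) nor R) = False or False = False
(P and not Q) -> (S or ((R iff P) nor R)) = True -> False = False
Thus S2 is false.

True statements: 1 (S1).

1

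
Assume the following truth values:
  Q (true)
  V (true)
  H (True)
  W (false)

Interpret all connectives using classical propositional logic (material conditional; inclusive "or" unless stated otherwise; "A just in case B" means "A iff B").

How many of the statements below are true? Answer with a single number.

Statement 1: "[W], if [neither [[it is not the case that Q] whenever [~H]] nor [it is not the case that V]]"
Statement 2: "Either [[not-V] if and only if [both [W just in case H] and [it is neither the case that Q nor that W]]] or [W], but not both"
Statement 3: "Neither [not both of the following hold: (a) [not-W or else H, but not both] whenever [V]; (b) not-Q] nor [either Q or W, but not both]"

Statement 1: This is ((¬H → ¬Q) ↓ ¬V) → W.

¬H = ¬T = F
¬Q = ¬T = F
¬H → ¬Q = F → F = T
¬V = ¬T = F
(¬H → ¬Q) ↓ ¬V = T ↓ F = F
((¬H → ¬Q) ↓ ¬V) → W = F → F = T
So Statement 1 is true.

Statement 2: This is (¬V ↔ ((W ↔ H) ∧ (Q ↓ W))) ⊕ W.

¬V = ¬T = F
W ↔ H = F ↔ T = F
Q ↓ W = T ↓ F = F
(W ↔ H) ∧ (Q ↓ W) = F ∧ F = F
¬V ↔ ((W ↔ H) ∧ (Q ↓ W)) = F ↔ F = T
(¬V ↔ ((W ↔ H) ∧ (Q ↓ W))) ⊕ W = T ⊕ F = T
So Statement 2 is true.

Statement 3: This is ((V → (¬W ⊕ H)) ↑ ¬Q) ↓ (Q ⊕ W).

¬W = ¬F = T
¬W ⊕ H = T ⊕ T = F
V → (¬W ⊕ H) = T → F = F
¬Q = ¬T = F
(V → (¬W ⊕ H)) ↑ ¬Q = F ↑ F = T
Q ⊕ W = T ⊕ F = T
((V → (¬W ⊕ H)) ↑ ¬Q) ↓ (Q ⊕ W) = T ↓ T = F
So Statement 3 is false.

True statements: 2.

2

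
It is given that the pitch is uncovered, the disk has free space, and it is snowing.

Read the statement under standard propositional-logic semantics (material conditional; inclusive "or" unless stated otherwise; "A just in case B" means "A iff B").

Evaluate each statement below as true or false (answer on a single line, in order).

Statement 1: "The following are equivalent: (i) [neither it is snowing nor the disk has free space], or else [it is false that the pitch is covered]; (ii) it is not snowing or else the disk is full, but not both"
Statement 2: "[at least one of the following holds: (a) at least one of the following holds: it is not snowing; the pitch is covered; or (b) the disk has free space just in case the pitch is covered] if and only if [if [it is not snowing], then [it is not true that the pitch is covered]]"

Let L = "it is snowing" (T), W = "the disk is full" (F), S = "the pitch is covered" (F).

Statement 1: Parsed as ((L ↓ ¬W) ∨ ¬S) ↔ (¬L ⊕ W)

¬W = ¬F = T
L ↓ ¬W = T ↓ T = F
¬S = ¬F = T
(L ↓ ¬W) ∨ ¬S = F ∨ T = T
¬L = ¬T = F
¬L ⊕ W = F ⊕ F = F
((L ↓ ¬W) ∨ ¬S) ↔ (¬L ⊕ W) = T ↔ F = F
Hence Statement 1 is false.

Statement 2: Formalization: ((¬L ∨ S) ∨ (¬W ↔ S)) ↔ (¬L → ¬S)

¬L = ¬T = F
¬L ∨ S = F ∨ F = F
¬W = ¬F = T
¬W ↔ S = T ↔ F = F
(¬L ∨ S) ∨ (¬W ↔ S) = F ∨ F = F
¬L = ¬T = F
¬S = ¬F = T
¬L → ¬S = F → T = T
((¬L ∨ S) ∨ (¬W ↔ S)) ↔ (¬L → ¬S) = F ↔ T = F
Thus Statement 2 is false.

Statement 1 F / Statement 2 F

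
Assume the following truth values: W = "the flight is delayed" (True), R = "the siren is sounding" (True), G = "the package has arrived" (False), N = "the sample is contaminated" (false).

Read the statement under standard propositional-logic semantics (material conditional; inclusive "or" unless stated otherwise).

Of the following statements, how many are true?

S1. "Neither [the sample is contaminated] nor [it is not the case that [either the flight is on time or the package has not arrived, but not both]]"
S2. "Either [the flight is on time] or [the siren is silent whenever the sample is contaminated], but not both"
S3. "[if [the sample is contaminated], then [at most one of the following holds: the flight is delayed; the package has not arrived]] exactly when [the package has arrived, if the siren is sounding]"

S1: This is N nor not (not W xor not G).

not W = not True = False
not G = not False = True
not W xor not G = False xor True = True
not (not W xor not G) = not True = False
N nor not (not W xor not G) = False nor False = True
Hence S1 is true.

S2: Parsed as not W xor (N -> not R)

not W = not True = False
not R = not True = False
N -> not R = False -> False = True
not W xor (N -> not R) = False xor True = True
Hence S2 is true.

S3: This is (N -> (W nand not G)) iff (R -> G).

not G = not False = True
W nand not G = True nand True = False
N -> (W nand not G) = False -> False = True
R -> G = True -> False = False
(N -> (W nand not G)) iff (R -> G) = True iff False = False
Thus S3 is false.

Count: 2.

2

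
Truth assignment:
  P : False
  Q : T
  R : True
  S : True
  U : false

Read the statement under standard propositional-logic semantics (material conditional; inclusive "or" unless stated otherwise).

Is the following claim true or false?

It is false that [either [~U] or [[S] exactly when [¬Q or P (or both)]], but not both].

Parsed as ~(~U xor (S <-> (~Q | P)))

~U = ~F = T
~Q = ~T = F
~Q | P = F | F = F
S <-> (~Q | P) = T <-> F = F
~U xor (S <-> (~Q | P)) = T xor F = T
~(~U xor (S <-> (~Q | P))) = ~T = F

False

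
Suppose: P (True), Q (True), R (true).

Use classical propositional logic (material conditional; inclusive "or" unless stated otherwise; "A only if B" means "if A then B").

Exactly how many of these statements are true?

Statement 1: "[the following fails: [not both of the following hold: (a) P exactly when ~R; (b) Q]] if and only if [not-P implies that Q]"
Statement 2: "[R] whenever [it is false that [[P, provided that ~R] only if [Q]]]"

Statement 1: This is ~((P <-> ~R) nand Q) <-> (~P -> Q).

~R = ~T = F
P <-> ~R = T <-> F = F
(P <-> ~R) nand Q = F nand T = T
~((P <-> ~R) nand Q) = ~T = F
~P = ~T = F
~P -> Q = F -> T = T
~((P <-> ~R) nand Q) <-> (~P -> Q) = F <-> T = F
Hence Statement 1 is false.

Statement 2: Parsed as ~((~R -> P) -> Q) -> R

~R = ~T = F
~R -> P = F -> T = T
(~R -> P) -> Q = T -> T = T
~((~R -> P) -> Q) = ~T = F
~((~R -> P) -> Q) -> R = F -> T = T
Hence Statement 2 is true.

Count: 1.

1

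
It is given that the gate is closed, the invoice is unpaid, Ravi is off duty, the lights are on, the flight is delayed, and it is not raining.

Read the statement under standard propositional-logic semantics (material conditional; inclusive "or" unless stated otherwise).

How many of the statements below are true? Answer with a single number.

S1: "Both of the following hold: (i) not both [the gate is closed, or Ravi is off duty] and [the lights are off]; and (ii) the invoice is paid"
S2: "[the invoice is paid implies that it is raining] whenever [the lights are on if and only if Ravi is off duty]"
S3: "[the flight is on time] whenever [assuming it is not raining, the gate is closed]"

Let G = "the gate is open" (False), S = "Ravi is on call" (False), P = "the lights are on" (True), L = "the invoice is paid" (False), R = "it is raining" (False), U = "the flight is delayed" (True).

S1: This is ((not G or not S) nand not P) and L.

not G = not False = True
not S = not False = True
not G or not S = True or True = True
not P = not True = False
(not G or not S) nand not P = True nand False = True
((not G or not S) nand not P) and L = True and False = False
Thus S1 is false.

S2: This is (P iff not S) -> (L -> R).

not S = not False = True
P iff not S = True iff True = True
L -> R = False -> False = True
(P iff not S) -> (L -> R) = True -> True = True
Hence S2 is true.

S3: Formalization: (not R -> not G) -> not U

not R = not False = True
not G = not False = True
not R -> not G = True -> True = True
not U = not True = False
(not R -> not G) -> not U = True -> False = False
Hence S3 is false.

True statements: 1.

1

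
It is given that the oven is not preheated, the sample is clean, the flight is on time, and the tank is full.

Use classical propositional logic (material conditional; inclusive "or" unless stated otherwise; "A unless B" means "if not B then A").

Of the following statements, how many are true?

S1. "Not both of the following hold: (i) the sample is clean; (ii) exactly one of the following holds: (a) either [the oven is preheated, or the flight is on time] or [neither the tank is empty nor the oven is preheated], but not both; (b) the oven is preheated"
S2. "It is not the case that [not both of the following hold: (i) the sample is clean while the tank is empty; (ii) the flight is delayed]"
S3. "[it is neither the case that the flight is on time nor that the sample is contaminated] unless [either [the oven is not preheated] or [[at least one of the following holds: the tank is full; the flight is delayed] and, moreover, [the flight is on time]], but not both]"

1

Let U = "the sample is contaminated" (F), W = "the oven is preheated" (F), L = "the flight is delayed" (F), Q = "the tank is full" (T).

S1: Parsed as ~U nand (((W | ~L) xor (~Q nor W)) xor W)

~U = ~F = T
~L = ~F = T
W | ~L = F | T = T
~Q = ~T = F
~Q nor W = F nor F = T
(W | ~L) xor (~Q nor W) = T xor T = F
((W | ~L) xor (~Q nor W)) xor W = F xor F = F
~U nand (((W | ~L) xor (~Q nor W)) xor W) = T nand F = T
Hence S1 is true.

S2: This is ~((~U & ~Q) nand L).

~U = ~F = T
~Q = ~T = F
~U & ~Q = T & F = F
(~U & ~Q) nand L = F nand F = T
~((~U & ~Q) nand L) = ~T = F
Hence S2 is false.

S3: In symbols: (~L nor U) | (~W xor ((Q | L) & ~L))

~L = ~F = T
~L nor U = T nor F = F
~W = ~F = T
Q | L = T | F = T
~L = ~F = T
(Q | L) & ~L = T & T = T
~W xor ((Q | L) & ~L) = T xor T = F
(~L nor U) | (~W xor ((Q | L) & ~L)) = F | F = F
Thus S3 is false.

True statements: 1.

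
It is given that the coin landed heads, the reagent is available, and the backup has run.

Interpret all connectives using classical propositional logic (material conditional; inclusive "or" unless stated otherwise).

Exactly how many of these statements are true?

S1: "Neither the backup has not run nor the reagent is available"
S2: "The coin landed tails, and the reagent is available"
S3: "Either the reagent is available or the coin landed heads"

1

Let R = "the backup has run" (T), Q = "the reagent is available" (T), P = "the coin landed heads" (T).

S1: This is ¬R ↓ Q.

¬R = ¬T = F
¬R ↓ Q = F ↓ T = F
So S1 is false.

S2: This is ¬P ∧ Q.

¬P = ¬T = F
¬P ∧ Q = F ∧ T = F
Thus S2 is false.

S3: In symbols: Q ∨ P

Q ∨ P = T ∨ T = T
Thus S3 is true.

True statements: 1.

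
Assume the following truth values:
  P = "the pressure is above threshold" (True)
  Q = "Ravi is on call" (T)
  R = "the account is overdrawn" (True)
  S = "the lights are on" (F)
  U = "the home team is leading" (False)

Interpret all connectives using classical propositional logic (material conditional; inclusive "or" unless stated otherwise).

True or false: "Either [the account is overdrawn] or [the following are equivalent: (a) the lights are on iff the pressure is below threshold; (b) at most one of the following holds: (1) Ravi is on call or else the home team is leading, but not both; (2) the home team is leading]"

True

This is R ∨ ((S ↔ ¬P) ↔ ((Q ⊕ U) ↑ U)).

¬P = ¬T = F
S ↔ ¬P = F ↔ F = T
Q ⊕ U = T ⊕ F = T
(Q ⊕ U) ↑ U = T ↑ F = T
(S ↔ ¬P) ↔ ((Q ⊕ U) ↑ U) = T ↔ T = T
R ∨ ((S ↔ ¬P) ↔ ((Q ⊕ U) ↑ U)) = T ∨ T = T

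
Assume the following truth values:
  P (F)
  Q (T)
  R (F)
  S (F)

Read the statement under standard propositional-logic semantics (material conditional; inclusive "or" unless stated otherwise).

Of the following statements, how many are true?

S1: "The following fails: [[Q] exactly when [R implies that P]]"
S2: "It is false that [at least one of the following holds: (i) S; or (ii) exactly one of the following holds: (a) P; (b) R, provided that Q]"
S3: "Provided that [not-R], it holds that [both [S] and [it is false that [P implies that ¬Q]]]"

S1: In symbols: not (Q iff (R -> P))

R -> P = False -> False = True
Q iff (R -> P) = True iff True = True
not (Q iff (R -> P)) = not True = False
So S1 is false.

S2: In symbols: not (S or (P xor (Q -> R)))

Q -> R = True -> False = False
P xor (Q -> R) = False xor False = False
S or (P xor (Q -> R)) = False or False = False
not (S or (P xor (Q -> R))) = not False = True
Hence S2 is true.

S3: Parsed as not R -> (S and not (P -> not Q))

not R = not False = True
not Q = not True = False
P -> not Q = False -> False = True
not (P -> not Q) = not True = False
S and not (P -> not Q) = False and False = False
not R -> (S and not (P -> not Q)) = True -> False = False
So S3 is false.

True statements: 1 (S2).

1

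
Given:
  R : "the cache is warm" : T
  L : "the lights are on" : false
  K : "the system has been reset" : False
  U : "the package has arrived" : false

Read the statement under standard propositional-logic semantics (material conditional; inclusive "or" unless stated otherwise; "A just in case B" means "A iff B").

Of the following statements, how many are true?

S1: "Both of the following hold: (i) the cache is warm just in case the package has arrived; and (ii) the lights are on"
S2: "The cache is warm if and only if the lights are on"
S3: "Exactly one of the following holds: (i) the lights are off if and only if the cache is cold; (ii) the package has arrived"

0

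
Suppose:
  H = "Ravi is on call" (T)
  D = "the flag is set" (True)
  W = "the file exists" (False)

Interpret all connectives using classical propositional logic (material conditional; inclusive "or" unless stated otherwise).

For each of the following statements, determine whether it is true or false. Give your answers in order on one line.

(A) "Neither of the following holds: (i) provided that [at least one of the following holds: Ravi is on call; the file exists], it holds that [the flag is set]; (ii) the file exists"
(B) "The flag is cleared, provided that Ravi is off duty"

(A) false / (B) true

(A): This is ((H or W) -> D) nor W.

H or W = True or False = True
(H or W) -> D = True -> True = True
((H or W) -> D) nor W = True nor False = False
Thus (A) is false.

(B): Formalization: not H -> not D

not H = not True = False
not D = not True = False
not H -> not D = False -> False = True
Hence (B) is true.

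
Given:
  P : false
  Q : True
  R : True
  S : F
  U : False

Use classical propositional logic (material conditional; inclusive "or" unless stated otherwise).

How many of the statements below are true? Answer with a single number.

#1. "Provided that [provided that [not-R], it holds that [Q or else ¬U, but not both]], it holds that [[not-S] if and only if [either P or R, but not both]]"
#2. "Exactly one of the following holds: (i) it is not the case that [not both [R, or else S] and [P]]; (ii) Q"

2

#1: This is (¬R → (Q ⊕ ¬U)) → (¬S ↔ (P ⊕ R)).

¬R = ¬T = F
¬U = ¬F = T
Q ⊕ ¬U = T ⊕ T = F
¬R → (Q ⊕ ¬U) = F → F = T
¬S = ¬F = T
P ⊕ R = F ⊕ T = T
¬S ↔ (P ⊕ R) = T ↔ T = T
(¬R → (Q ⊕ ¬U)) → (¬S ↔ (P ⊕ R)) = T → T = T
So #1 is true.

#2: Formalization: ¬((R ∨ S) ↑ P) ⊕ Q

R ∨ S = T ∨ F = T
(R ∨ S) ↑ P = T ↑ F = T
¬((R ∨ S) ↑ P) = ¬T = F
¬((R ∨ S) ↑ P) ⊕ Q = F ⊕ T = T
Hence #2 is true.

2 of the 2 statements are true (#1, #2).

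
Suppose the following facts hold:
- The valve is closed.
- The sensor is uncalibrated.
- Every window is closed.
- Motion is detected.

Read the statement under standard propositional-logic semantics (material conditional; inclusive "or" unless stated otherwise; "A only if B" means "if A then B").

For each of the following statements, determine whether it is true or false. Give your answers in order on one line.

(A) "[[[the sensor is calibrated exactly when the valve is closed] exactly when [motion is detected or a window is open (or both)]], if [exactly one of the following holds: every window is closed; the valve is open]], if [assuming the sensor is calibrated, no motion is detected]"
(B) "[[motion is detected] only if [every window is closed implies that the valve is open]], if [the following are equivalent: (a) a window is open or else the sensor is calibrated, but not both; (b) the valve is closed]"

Let G = "the sensor is calibrated" (F), K = "motion is detected" (T), M = "a window is open" (F), L = "the valve is open" (F).

(A): Formalization: (G → ¬K) → ((¬M ⊕ L) → ((G ↔ ¬L) ↔ (K ∨ M)))

¬K = ¬T = F
G → ¬K = F → F = T
¬M = ¬F = T
¬M ⊕ L = T ⊕ F = T
¬L = ¬F = T
G ↔ ¬L = F ↔ T = F
K ∨ M = T ∨ F = T
(G ↔ ¬L) ↔ (K ∨ M) = F ↔ T = F
(¬M ⊕ L) → ((G ↔ ¬L) ↔ (K ∨ M)) = T → F = F
(G → ¬K) → ((¬M ⊕ L) → ((G ↔ ¬L) ↔ (K ∨ M))) = T → F = F
So (A) is false.

(B): Parsed as ((M ⊕ G) ↔ ¬L) → (K → (¬M → L))

M ⊕ G = F ⊕ F = F
¬L = ¬F = T
(M ⊕ G) ↔ ¬L = F ↔ T = F
¬M = ¬F = T
¬M → L = T → F = F
K → (¬M → L) = T → F = F
((M ⊕ G) ↔ ¬L) → (K → (¬M → L)) = F → F = T
Thus (B) is true.

(A) False; (B) True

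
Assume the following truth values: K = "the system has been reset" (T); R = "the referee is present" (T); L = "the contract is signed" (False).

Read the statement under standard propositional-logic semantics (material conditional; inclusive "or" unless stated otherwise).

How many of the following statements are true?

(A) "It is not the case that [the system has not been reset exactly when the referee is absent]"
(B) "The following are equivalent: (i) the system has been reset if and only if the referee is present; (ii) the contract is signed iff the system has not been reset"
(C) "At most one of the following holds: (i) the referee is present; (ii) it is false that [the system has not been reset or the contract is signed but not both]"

(A): Formalization: ¬(¬K ↔ ¬R)

¬K = ¬T = F
¬R = ¬T = F
¬K ↔ ¬R = F ↔ F = T
¬(¬K ↔ ¬R) = ¬T = F
So (A) is false.

(B): This is (K ↔ R) ↔ (L ↔ ¬K).

K ↔ R = T ↔ T = T
¬K = ¬T = F
L ↔ ¬K = F ↔ F = T
(K ↔ R) ↔ (L ↔ ¬K) = T ↔ T = T
So (B) is true.

(C): This is R ↑ ¬(¬K ⊕ L).

¬K = ¬T = F
¬K ⊕ L = F ⊕ F = F
¬(¬K ⊕ L) = ¬F = T
R ↑ ¬(¬K ⊕ L) = T ↑ T = F
Thus (C) is false.

True statements: 1 ((B)).

1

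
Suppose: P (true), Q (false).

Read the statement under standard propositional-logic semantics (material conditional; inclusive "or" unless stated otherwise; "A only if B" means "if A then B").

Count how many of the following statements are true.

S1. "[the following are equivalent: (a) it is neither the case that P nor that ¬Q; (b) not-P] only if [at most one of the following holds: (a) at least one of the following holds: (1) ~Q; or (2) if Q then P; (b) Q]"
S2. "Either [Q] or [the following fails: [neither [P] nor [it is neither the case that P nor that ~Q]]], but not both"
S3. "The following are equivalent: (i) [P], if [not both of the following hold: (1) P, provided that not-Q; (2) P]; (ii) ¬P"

2

S1: Parsed as ((P nor ~Q) <-> ~P) -> ((~Q | (Q -> P)) nand Q)

~Q = ~F = T
P nor ~Q = T nor T = F
~P = ~T = F
(P nor ~Q) <-> ~P = F <-> F = T
~Q = ~F = T
Q -> P = F -> T = T
~Q | (Q -> P) = T | T = T
(~Q | (Q -> P)) nand Q = T nand F = T
((P nor ~Q) <-> ~P) -> ((~Q | (Q -> P)) nand Q) = T -> T = T
Hence S1 is true.

S2: This is Q xor ~(P nor (P nor ~Q)).

~Q = ~F = T
P nor ~Q = T nor T = F
P nor (P nor ~Q) = T nor F = F
~(P nor (P nor ~Q)) = ~F = T
Q xor ~(P nor (P nor ~Q)) = F xor T = T
So S2 is true.

S3: In symbols: (((~Q -> P) nand P) -> P) <-> ~P

~Q = ~F = T
~Q -> P = T -> T = T
(~Q -> P) nand P = T nand T = F
((~Q -> P) nand P) -> P = F -> T = T
~P = ~T = F
(((~Q -> P) nand P) -> P) <-> ~P = T <-> F = F
So S3 is false.

True statements: 2 (S1, S2).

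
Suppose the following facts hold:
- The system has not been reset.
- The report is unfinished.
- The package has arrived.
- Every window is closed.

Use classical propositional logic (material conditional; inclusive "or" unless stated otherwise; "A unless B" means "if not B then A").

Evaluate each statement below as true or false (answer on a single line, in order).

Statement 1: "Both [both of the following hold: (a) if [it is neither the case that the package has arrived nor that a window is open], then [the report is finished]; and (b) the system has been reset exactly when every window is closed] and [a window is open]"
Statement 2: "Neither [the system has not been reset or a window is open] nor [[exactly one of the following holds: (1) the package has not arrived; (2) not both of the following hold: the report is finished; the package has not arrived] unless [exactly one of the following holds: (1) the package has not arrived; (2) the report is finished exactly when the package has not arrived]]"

Statement 1 false; Statement 2 false

Let V = "the package has arrived" (T), G = "a window is open" (F), W = "the report is finished" (F), R = "the system has been reset" (F).

Statement 1: This is (((V nor G) -> W) & (R <-> ~G)) & G.

V nor G = T nor F = F
(V nor G) -> W = F -> F = T
~G = ~F = T
R <-> ~G = F <-> T = F
((V nor G) -> W) & (R <-> ~G) = T & F = F
(((V nor G) -> W) & (R <-> ~G)) & G = F & F = F
Hence Statement 1 is false.

Statement 2: Parsed as (~R | G) nor ((~V xor (W nand ~V)) | (~V xor (W <-> ~V)))

~R = ~F = T
~R | G = T | F = T
~V = ~T = F
~V = ~T = F
W nand ~V = F nand F = T
~V xor (W nand ~V) = F xor T = T
~V = ~T = F
~V = ~T = F
W <-> ~V = F <-> F = T
~V xor (W <-> ~V) = F xor T = T
(~V xor (W nand ~V)) | (~V xor (W <-> ~V)) = T | T = T
(~R | G) nor ((~V xor (W nand ~V)) | (~V xor (W <-> ~V))) = T nor T = F
So Statement 2 is false.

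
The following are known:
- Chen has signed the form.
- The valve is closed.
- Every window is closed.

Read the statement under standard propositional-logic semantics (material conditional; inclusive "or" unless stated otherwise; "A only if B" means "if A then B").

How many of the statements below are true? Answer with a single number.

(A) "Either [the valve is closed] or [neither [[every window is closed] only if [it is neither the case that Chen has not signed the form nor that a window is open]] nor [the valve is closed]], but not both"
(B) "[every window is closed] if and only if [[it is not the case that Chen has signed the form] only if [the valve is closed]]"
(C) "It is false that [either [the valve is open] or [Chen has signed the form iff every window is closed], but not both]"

Let N = "the valve is open" (F), G = "a window is open" (F), R = "Chen has signed the form" (T).

(A): This is ~N xor ((~G -> (~R nor G)) nor ~N).

~N = ~F = T
~G = ~F = T
~R = ~T = F
~R nor G = F nor F = T
~G -> (~R nor G) = T -> T = T
~N = ~F = T
(~G -> (~R nor G)) nor ~N = T nor T = F
~N xor ((~G -> (~R nor G)) nor ~N) = T xor F = T
So (A) is true.

(B): This is ~G <-> (~R -> ~N).

~G = ~F = T
~R = ~T = F
~N = ~F = T
~R -> ~N = F -> T = T
~G <-> (~R -> ~N) = T <-> T = T
Thus (B) is true.

(C): Formalization: ~(N xor (R <-> ~G))

~G = ~F = T
R <-> ~G = T <-> T = T
N xor (R <-> ~G) = F xor T = T
~(N xor (R <-> ~G)) = ~T = F
Hence (C) is false.

Count: 2.

2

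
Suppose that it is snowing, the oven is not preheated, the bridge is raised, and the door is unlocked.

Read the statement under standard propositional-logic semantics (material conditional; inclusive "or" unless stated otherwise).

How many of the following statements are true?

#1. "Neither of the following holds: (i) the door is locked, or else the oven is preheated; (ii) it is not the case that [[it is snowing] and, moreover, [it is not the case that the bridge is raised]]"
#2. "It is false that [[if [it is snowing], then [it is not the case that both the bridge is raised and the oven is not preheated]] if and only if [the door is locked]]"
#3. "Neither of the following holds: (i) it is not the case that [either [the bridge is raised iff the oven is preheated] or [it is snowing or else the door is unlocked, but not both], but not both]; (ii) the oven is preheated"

Let M = "the door is locked" (F), U = "the oven is preheated" (F), R = "it is snowing" (T), D = "the bridge is raised" (T).

#1: In symbols: (M ∨ U) ↓ ¬(R ∧ ¬D)

M ∨ U = F ∨ F = F
¬D = ¬T = F
R ∧ ¬D = T ∧ F = F
¬(R ∧ ¬D) = ¬F = T
(M ∨ U) ↓ ¬(R ∧ ¬D) = F ↓ T = F
Hence #1 is false.

#2: Formalization: ¬((R → (D ↑ ¬U)) ↔ M)

¬U = ¬F = T
D ↑ ¬U = T ↑ T = F
R → (D ↑ ¬U) = T → F = F
(R → (D ↑ ¬U)) ↔ M = F ↔ F = T
¬((R → (D ↑ ¬U)) ↔ M) = ¬T = F
So #2 is false.

#3: Formalization: ¬((D ↔ U) ⊕ (R ⊕ ¬M)) ↓ U

D ↔ U = T ↔ F = F
¬M = ¬F = T
R ⊕ ¬M = T ⊕ T = F
(D ↔ U) ⊕ (R ⊕ ¬M) = F ⊕ F = F
¬((D ↔ U) ⊕ (R ⊕ ¬M)) = ¬F = T
¬((D ↔ U) ⊕ (R ⊕ ¬M)) ↓ U = T ↓ F = F
Hence #3 is false.

Count: 0.

0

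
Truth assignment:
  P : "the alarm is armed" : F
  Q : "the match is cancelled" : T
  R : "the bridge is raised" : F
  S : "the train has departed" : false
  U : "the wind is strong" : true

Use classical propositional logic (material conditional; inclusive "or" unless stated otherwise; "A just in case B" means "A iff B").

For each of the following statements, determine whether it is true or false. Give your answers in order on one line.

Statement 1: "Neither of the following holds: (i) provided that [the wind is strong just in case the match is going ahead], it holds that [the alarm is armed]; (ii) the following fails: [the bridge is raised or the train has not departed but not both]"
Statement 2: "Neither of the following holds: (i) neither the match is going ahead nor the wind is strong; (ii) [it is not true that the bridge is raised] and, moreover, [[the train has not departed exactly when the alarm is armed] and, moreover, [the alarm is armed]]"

Statement 1 False, Statement 2 True

Statement 1: Parsed as ((U <-> ~Q) -> P) nor ~(R xor ~S)

~Q = ~T = F
U <-> ~Q = T <-> F = F
(U <-> ~Q) -> P = F -> F = T
~S = ~F = T
R xor ~S = F xor T = T
~(R xor ~S) = ~T = F
((U <-> ~Q) -> P) nor ~(R xor ~S) = T nor F = F
Hence Statement 1 is false.

Statement 2: Formalization: (~Q nor U) nor (~R & ((~S <-> P) & P))

~Q = ~T = F
~Q nor U = F nor T = F
~R = ~F = T
~S = ~F = T
~S <-> P = T <-> F = F
(~S <-> P) & P = F & F = F
~R & ((~S <-> P) & P) = T & F = F
(~Q nor U) nor (~R & ((~S <-> P) & P)) = F nor F = T
So Statement 2 is true.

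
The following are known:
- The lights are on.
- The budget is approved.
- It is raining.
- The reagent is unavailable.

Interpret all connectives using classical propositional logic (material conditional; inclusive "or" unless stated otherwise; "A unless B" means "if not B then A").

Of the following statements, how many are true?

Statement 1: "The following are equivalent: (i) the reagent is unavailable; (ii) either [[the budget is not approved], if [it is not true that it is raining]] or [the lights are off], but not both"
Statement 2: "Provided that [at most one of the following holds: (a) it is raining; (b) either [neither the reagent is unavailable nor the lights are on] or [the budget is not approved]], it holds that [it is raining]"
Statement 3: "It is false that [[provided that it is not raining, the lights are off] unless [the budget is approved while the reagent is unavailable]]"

2

Let S = "the reagent is available" (F), R = "it is raining" (T), Q = "the budget is approved" (T), P = "the lights are on" (T).

Statement 1: This is ~S <-> ((~R -> ~Q) xor ~P).

~S = ~F = T
~R = ~T = F
~Q = ~T = F
~R -> ~Q = F -> F = T
~P = ~T = F
(~R -> ~Q) xor ~P = T xor F = T
~S <-> ((~R -> ~Q) xor ~P) = T <-> T = T
Hence Statement 1 is true.

Statement 2: In symbols: (R nand ((~S nor P) | ~Q)) -> R

~S = ~F = T
~S nor P = T nor T = F
~Q = ~T = F
(~S nor P) | ~Q = F | F = F
R nand ((~S nor P) | ~Q) = T nand F = T
(R nand ((~S nor P) | ~Q)) -> R = T -> T = T
So Statement 2 is true.

Statement 3: This is ~((~R -> ~P) | (Q & ~S)).

~R = ~T = F
~P = ~T = F
~R -> ~P = F -> F = T
~S = ~F = T
Q & ~S = T & T = T
(~R -> ~P) | (Q & ~S) = T | T = T
~((~R -> ~P) | (Q & ~S)) = ~T = F
So Statement 3 is false.

True statements: 2.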